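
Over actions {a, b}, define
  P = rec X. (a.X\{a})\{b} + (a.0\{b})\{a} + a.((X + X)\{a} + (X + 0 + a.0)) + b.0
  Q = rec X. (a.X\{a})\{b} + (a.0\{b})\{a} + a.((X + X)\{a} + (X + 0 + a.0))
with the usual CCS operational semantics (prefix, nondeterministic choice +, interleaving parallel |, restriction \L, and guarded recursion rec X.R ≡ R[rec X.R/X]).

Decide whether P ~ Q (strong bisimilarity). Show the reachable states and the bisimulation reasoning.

P ≁ Q

Reachable graph of P (5 states):
  u0 = rec X. (a.X\{a})\{b} + (a.0\{b})\{a} + a.((X + X)\{a} + (X + 0 + a.0)) + b.0 ⊢ ··a··> u1, ··a··> u2, ··b··> u3
  u1 = ((rec X. (a.X\{a})\{b} + (a.0\{b})\{a} + a.((X + X)\{a} + (X + 0 + a.0)) + b.0) + (rec X. (a.X\{a})\{b} + (a.0\{b})\{a} + a.((X + X)\{a} + (X + 0 + a.0)) + b.0))\{a} + ((rec X. (a.X\{a})\{b} + (a.0\{b})\{a} + a.((X + X)\{a} + (X + 0 + a.0)) + b.0) + 0 + a.0) ⊢ ··a··> u1, ··a··> u2, ··a··> u3, ··b··> u3, ··b··> u4
  u2 = (rec X. (a.X\{a})\{b} + (a.0\{b})\{a} + a.((X + X)\{a} + (X + 0 + a.0)) + b.0)\{a}\{b} ⊢ stopped
  u3 = 0 ⊢ stopped
  u4 = 0\{a} ⊢ stopped
Reachable graph of Q (4 states):
  v0 = rec X. (a.X\{a})\{b} + (a.0\{b})\{a} + a.((X + X)\{a} + (X + 0 + a.0)) ⊢ ··a··> v1, ··a··> v2
  v1 = ((rec X. (a.X\{a})\{b} + (a.0\{b})\{a} + a.((X + X)\{a} + (X + 0 + a.0))) + (rec X. (a.X\{a})\{b} + (a.0\{b})\{a} + a.((X + X)\{a} + (X + 0 + a.0))))\{a} + ((rec X. (a.X\{a})\{b} + (a.0\{b})\{a} + a.((X + X)\{a} + (X + 0 + a.0))) + 0 + a.0) ⊢ ··a··> v1, ··a··> v2, ··a··> v3
  v2 = (rec X. (a.X\{a})\{b} + (a.0\{b})\{a} + a.((X + X)\{a} + (X + 0 + a.0)))\{a}\{b} ⊢ stopped
  v3 = 0 ⊢ stopped
Bisimilarity quotient blocks:
  B0 = {u0, u1}
  B1 = {u2, u3, u4, v2, v3}
  B2 = {v0, v1}
u0 ∈ B0, v0 ∈ B2 → different blocks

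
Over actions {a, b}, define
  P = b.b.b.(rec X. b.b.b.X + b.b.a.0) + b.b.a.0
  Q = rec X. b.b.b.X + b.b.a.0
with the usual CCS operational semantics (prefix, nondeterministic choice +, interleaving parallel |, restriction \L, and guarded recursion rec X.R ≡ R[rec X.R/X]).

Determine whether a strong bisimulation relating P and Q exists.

Reachable graph of P (7 states):
  s0 = b.b.b.(rec X. b.b.b.X + b.b.a.0) + b.b.a.0 :: -b-> s1, -b-> s2
  s1 = b.a.0 :: -b-> s3
  s2 = b.b.(rec X. b.b.b.X + b.b.a.0) :: -b-> s4
  s3 = a.0 :: -a-> s5
  s4 = b.(rec X. b.b.b.X + b.b.a.0) :: -b-> s6
  s5 = 0 :: stopped
  s6 = rec X. b.b.b.X + b.b.a.0 :: -b-> s1, -b-> s2
Reachable graph of Q (6 states):
  t0 = rec X. b.b.b.X + b.b.a.0 :: -b-> t1, -b-> t2
  t1 = b.a.0 :: -b-> t3
  t2 = b.b.(rec X. b.b.b.X + b.b.a.0) :: -b-> t4
  t3 = a.0 :: -a-> t5
  t4 = b.(rec X. b.b.b.X + b.b.a.0) :: -b-> t0
  t5 = 0 :: stopped
Partition-refinement fixed point:
  B0 = {s0, s6, t0}
  B1 = {s2, t2}
  B2 = {s4, t4}
  B3 = {s1, t1}
  B4 = {s3, t3}
  B5 = {s5, t5}
s0 ∈ B0, t0 ∈ B0 → same block

P ~ Q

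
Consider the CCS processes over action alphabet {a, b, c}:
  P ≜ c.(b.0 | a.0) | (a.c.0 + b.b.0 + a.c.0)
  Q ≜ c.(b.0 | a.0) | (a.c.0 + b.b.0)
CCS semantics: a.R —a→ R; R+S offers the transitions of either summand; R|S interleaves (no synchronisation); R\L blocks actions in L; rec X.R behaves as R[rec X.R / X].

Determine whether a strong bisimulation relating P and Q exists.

P ~ Q

P's transition system — 20 states:
  u0 = c.(b.0 | a.0) | (a.c.0 + b.b.0 + a.c.0) → -a-> u1, -b-> u2, -c-> u3
  u1 = c.(b.0 | a.0) | c.0 → -c-> u4, -c-> u5
  u2 = c.(b.0 | a.0) | b.0 → -b-> u5, -c-> u6
  u3 = b.0 | a.0 | (a.c.0 + b.b.0 + a.c.0) → -a-> u4, -a-> u7, -b-> u6, -b-> u8
  u4 = b.0 | a.0 | c.0 → -a-> u9, -b-> u10, -c-> u11
  u5 = c.(b.0 | a.0) | 0 → -c-> u11
  u6 = b.0 | a.0 | b.0 → -a-> u12, -b-> u11, -b-> u13
  u7 = b.0 | 0 | (a.c.0 + b.b.0 + a.c.0) → -a-> u9, -b-> u12, -b-> u14
  u8 = 0 | a.0 | (a.c.0 + b.b.0 + a.c.0) → -a-> u10, -a-> u14, -b-> u13
  u9 = b.0 | 0 | c.0 → -b-> u15, -c-> u16
  u10 = 0 | a.0 | c.0 → -a-> u15, -c-> u17
  u11 = b.0 | a.0 | 0 → -a-> u16, -b-> u17
  u12 = b.0 | 0 | b.0 → -b-> u16, -b-> u18
  u13 = 0 | a.0 | b.0 → -a-> u18, -b-> u17
  u14 = 0 | 0 | (a.c.0 + b.b.0 + a.c.0) → -a-> u15, -b-> u18
  u15 = 0 | 0 | c.0 → -c-> u19
  u16 = b.0 | 0 | 0 → -b-> u19
  u17 = 0 | a.0 | 0 → -a-> u19
  u18 = 0 | 0 | b.0 → -b-> u19
  u19 = 0 | 0 | 0 → ·
Q's transition system — 20 states:
  v0 = c.(b.0 | a.0) | (a.c.0 + b.b.0) → -a-> v1, -b-> v2, -c-> v3
  v1 = c.(b.0 | a.0) | c.0 → -c-> v4, -c-> v5
  v2 = c.(b.0 | a.0) | b.0 → -b-> v5, -c-> v6
  v3 = b.0 | a.0 | (a.c.0 + b.b.0) → -a-> v4, -a-> v7, -b-> v6, -b-> v8
  v4 = b.0 | a.0 | c.0 → -a-> v9, -b-> v10, -c-> v11
  v5 = c.(b.0 | a.0) | 0 → -c-> v11
  v6 = b.0 | a.0 | b.0 → -a-> v12, -b-> v11, -b-> v13
  v7 = b.0 | 0 | (a.c.0 + b.b.0) → -a-> v9, -b-> v12, -b-> v14
  v8 = 0 | a.0 | (a.c.0 + b.b.0) → -a-> v10, -a-> v14, -b-> v13
  v9 = b.0 | 0 | c.0 → -b-> v15, -c-> v16
  v10 = 0 | a.0 | c.0 → -a-> v15, -c-> v17
  v11 = b.0 | a.0 | 0 → -a-> v16, -b-> v17
  v12 = b.0 | 0 | b.0 → -b-> v16, -b-> v18
  v13 = 0 | a.0 | b.0 → -a-> v18, -b-> v17
  v14 = 0 | 0 | (a.c.0 + b.b.0) → -a-> v15, -b-> v18
  v15 = 0 | 0 | c.0 → -c-> v19
  v16 = b.0 | 0 | 0 → -b-> v19
  v17 = 0 | a.0 | 0 → -a-> v19
  v18 = 0 | 0 | b.0 → -b-> v19
  v19 = 0 | 0 | 0 → ·
Partition-refinement fixed point:
  B0 = {u0, v0}
  B1 = {u2, v2}
  B2 = {u6, v6}
  B3 = {u11, u13, v11, v13}
  B4 = {u17, v17}
  B5 = {u19, v19}
  B6 = {u16, u18, v16, v18}
  B7 = {u12, v12}
  B8 = {u5, v5}
  B9 = {u3, v3}
  B10 = {u8, v8}
  B11 = {u10, v10}
  B12 = {u15, v15}
  B13 = {u14, v14}
  B14 = {u7, v7}
  B15 = {u9, v9}
  B16 = {u4, v4}
  B17 = {u1, v1}
u0 ∈ B0, v0 ∈ B0 → same block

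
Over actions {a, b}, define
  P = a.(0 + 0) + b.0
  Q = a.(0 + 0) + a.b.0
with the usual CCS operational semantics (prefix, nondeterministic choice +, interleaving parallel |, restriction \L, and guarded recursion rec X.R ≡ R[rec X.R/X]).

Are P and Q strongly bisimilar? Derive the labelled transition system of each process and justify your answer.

P's transition system — 3 states:
  s0 = a.(0 + 0) + b.0 ⊢ --a--▸ s1, --b--▸ s2
  s1 = 0 + 0 ⊢ stopped
  s2 = 0 ⊢ stopped
Q's transition system — 4 states:
  t0 = a.(0 + 0) + a.b.0 ⊢ --a--▸ t1, --a--▸ t2
  t1 = 0 + 0 ⊢ stopped
  t2 = b.0 ⊢ --b--▸ t3
  t3 = 0 ⊢ stopped
Bisimilarity quotient blocks:
  B0 = {s0}
  B1 = {s1, s2, t1, t3}
  B2 = {t0}
  B3 = {t2}
s0 ∈ B0, t0 ∈ B2 → different blocks

NO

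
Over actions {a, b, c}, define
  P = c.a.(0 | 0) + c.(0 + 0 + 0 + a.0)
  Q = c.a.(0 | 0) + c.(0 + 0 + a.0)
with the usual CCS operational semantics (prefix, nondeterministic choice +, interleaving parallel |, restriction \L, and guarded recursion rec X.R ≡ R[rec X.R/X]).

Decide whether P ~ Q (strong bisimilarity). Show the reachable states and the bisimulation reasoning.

LTS(P): 5 reachable states
  m0 = c.a.(0 | 0) + c.(0 + 0 + 0 + a.0) :: -c-> m1, -c-> m2
  m1 = 0 + 0 + 0 + a.0 :: -a-> m3
  m2 = a.(0 | 0) :: -a-> m4
  m3 = 0 :: deadlocked
  m4 = 0 | 0 :: deadlocked
LTS(Q): 5 reachable states
  n0 = c.a.(0 | 0) + c.(0 + 0 + a.0) :: -c-> n1, -c-> n2
  n1 = 0 + 0 + a.0 :: -a-> n3
  n2 = a.(0 | 0) :: -a-> n4
  n3 = 0 :: deadlocked
  n4 = 0 | 0 :: deadlocked
Partition-refinement fixed point:
  B0 = {m0, n0}
  B1 = {m1, m2, n1, n2}
  B2 = {m3, m4, n3, n4}
m0 ∈ B0, n0 ∈ B0 → same block

bisimilar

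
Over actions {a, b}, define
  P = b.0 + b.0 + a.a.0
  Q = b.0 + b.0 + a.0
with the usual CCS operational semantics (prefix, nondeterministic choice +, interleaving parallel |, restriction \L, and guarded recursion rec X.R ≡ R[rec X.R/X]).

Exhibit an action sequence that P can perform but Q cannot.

aa

P's transition system — 3 states:
  s0 = b.0 + b.0 + a.a.0 ⊢ -a-> s1, -b-> s2
  s1 = a.0 ⊢ -a-> s2
  s2 = 0 ⊢ ∅
Q's transition system — 2 states:
  t0 = b.0 + b.0 + a.0 ⊢ -a-> t1, -b-> t1
  t1 = 0 ⊢ ∅
Trace ⟨aa⟩ through P, begin at {s0}:
  [1] a ⇒ {s1}
  [2] a ⇒ {s2}
  — P admits the full trace.
Trace ⟨aa⟩ through Q, begin at {t0}:
  [1] a ⇒ {t1}
  [2] a ⇒ ∅  — Q cannot continue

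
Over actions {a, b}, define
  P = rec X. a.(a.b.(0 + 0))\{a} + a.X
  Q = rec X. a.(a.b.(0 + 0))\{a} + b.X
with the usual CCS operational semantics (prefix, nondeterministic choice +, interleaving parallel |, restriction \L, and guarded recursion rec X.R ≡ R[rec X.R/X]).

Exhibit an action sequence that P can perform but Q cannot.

P's transition system — 2 states:
  m0 = rec X. a.(a.b.(0 + 0))\{a} + a.X → --a--▸ m0, --a--▸ m1
  m1 = (a.b.(0 + 0))\{a} → stopped
Q's transition system — 2 states:
  n0 = rec X. a.(a.b.(0 + 0))\{a} + b.X → --a--▸ n1, --b--▸ n0
  n1 = (a.b.(0 + 0))\{a} → stopped
Executing aa from P (initial set {m0}):
  step 1 (a): {m0, m1}
  step 2 (a): {m0, m1}
  ✓ P
Executing aa from Q (initial set {n0}):
  step 1 (a): {n1}
  step 2 (a): ∅ (Q stuck)

aa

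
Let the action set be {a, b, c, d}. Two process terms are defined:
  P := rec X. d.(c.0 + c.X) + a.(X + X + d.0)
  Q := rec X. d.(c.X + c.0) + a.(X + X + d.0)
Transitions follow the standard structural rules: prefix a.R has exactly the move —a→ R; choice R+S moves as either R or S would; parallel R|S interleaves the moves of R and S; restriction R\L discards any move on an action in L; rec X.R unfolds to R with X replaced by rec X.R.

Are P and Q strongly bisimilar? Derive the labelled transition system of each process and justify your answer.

P's transition system — 4 states:
  u0 = rec X. d.(c.0 + c.X) + a.(X + X + d.0) | —a→ u1, —d→ u2
  u1 = (rec X. d.(c.0 + c.X) + a.(X + X + d.0)) + (rec X. d.(c.0 + c.X) + a.(X + X + d.0)) + d.0 | —a→ u1, —d→ u2, —d→ u3
  u2 = c.0 + c.(rec X. d.(c.0 + c.X) + a.(X + X + d.0)) | —c→ u0, —c→ u3
  u3 = 0 | stopped
Q's transition system — 4 states:
  v0 = rec X. d.(c.X + c.0) + a.(X + X + d.0) | —a→ v1, —d→ v2
  v1 = (rec X. d.(c.X + c.0) + a.(X + X + d.0)) + (rec X. d.(c.X + c.0) + a.(X + X + d.0)) + d.0 | —a→ v1, —d→ v2, —d→ v3
  v2 = c.(rec X. d.(c.X + c.0) + a.(X + X + d.0)) + c.0 | —c→ v0, —c→ v3
  v3 = 0 | stopped
Partition-refinement fixed point:
  B0 = {u0, v0}
  B1 = {u1, v1}
  B2 = {u2, v2}
  B3 = {u3, v3}
u0 ∈ B0, v0 ∈ B0 → same block

P ~ Q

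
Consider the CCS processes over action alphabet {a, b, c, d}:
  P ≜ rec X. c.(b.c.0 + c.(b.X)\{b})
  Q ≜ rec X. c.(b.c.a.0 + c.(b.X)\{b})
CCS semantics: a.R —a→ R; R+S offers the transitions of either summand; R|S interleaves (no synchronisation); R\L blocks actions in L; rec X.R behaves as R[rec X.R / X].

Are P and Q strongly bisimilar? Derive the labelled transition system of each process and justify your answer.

P ≁ Q

LTS(P): 5 reachable states
  s0 = rec X. c.(b.c.0 + c.(b.X)\{b}) | =c=> s1
  s1 = b.c.0 + c.(b.(rec X. c.(b.c.0 + c.(b.X)\{b})))\{b} | =b=> s2, =c=> s3
  s2 = c.0 | =c=> s4
  s3 = (b.(rec X. c.(b.c.0 + c.(b.X)\{b})))\{b} | ∅
  s4 = 0 | ∅
LTS(Q): 6 reachable states
  t0 = rec X. c.(b.c.a.0 + c.(b.X)\{b}) | =c=> t1
  t1 = b.c.a.0 + c.(b.(rec X. c.(b.c.a.0 + c.(b.X)\{b})))\{b} | =b=> t2, =c=> t3
  t2 = c.a.0 | =c=> t4
  t3 = (b.(rec X. c.(b.c.a.0 + c.(b.X)\{b})))\{b} | ∅
  t4 = a.0 | =a=> t5
  t5 = 0 | ∅
Coarsest stable partition (strong bisimilarity classes):
  B0 = {s0}
  B1 = {s1}
  B2 = {s2}
  B3 = {s3, s4, t3, t5}
  B4 = {t0}
  B5 = {t1}
  B6 = {t2}
  B7 = {t4}
s0 ∈ B0, t0 ∈ B4 → different blocks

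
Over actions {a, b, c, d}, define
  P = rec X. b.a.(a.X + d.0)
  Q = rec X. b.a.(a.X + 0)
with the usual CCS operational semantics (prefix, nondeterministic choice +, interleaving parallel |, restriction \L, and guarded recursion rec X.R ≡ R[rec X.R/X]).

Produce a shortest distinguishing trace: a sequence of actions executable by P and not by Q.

bad

LTS(P): 4 reachable states
  s0 = rec X. b.a.(a.X + d.0) has moves ··b··> s1
  s1 = a.(a.(rec X. b.a.(a.X + d.0)) + d.0) has moves ··a··> s2
  s2 = a.(rec X. b.a.(a.X + d.0)) + d.0 has moves ··a··> s0, ··d··> s3
  s3 = 0 has moves ·
LTS(Q): 3 reachable states
  t0 = rec X. b.a.(a.X + 0) has moves ··b··> t1
  t1 = a.(a.(rec X. b.a.(a.X + 0)) + 0) has moves ··a··> t2
  t2 = a.(rec X. b.a.(a.X + 0)) + 0 has moves ··a··> t0
Trace ⟨bad⟩ through P, begin at {s0}:
  [1] b ⇒ {s1}
  [2] a ⇒ {s2}
  [3] d ⇒ {s3}
  P completes σ.
Trace ⟨bad⟩ through Q, begin at {t0}:
  [1] b ⇒ {t1}
  [2] a ⇒ {t2}
  [3] d ⇒ ∅  — Q cannot continue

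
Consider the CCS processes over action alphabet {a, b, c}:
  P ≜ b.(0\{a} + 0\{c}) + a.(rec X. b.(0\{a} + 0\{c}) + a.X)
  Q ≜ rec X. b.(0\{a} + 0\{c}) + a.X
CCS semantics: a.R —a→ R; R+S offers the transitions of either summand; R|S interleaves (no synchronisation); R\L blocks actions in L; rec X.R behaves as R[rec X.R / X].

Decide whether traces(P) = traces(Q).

LTS(P): 3 reachable states
  s0 = b.(0\{a} + 0\{c}) + a.(rec X. b.(0\{a} + 0\{c}) + a.X) :: ··a··> s1, ··b··> s2
  s1 = rec X. b.(0\{a} + 0\{c}) + a.X :: ··a··> s1, ··b··> s2
  s2 = 0\{a} + 0\{c} :: ·
LTS(Q): 2 reachable states
  t0 = rec X. b.(0\{a} + 0\{c}) + a.X :: ··a··> t0, ··b··> t1
  t1 = 0\{a} + 0\{c} :: ·
Bisimilarity quotient blocks:
  B0 = {s0, s1, t0}
  B1 = {s2, t1}
s0 ∈ B0, t0 ∈ B0 → same block
Bisimilar ⇒ trace-equivalent.

YES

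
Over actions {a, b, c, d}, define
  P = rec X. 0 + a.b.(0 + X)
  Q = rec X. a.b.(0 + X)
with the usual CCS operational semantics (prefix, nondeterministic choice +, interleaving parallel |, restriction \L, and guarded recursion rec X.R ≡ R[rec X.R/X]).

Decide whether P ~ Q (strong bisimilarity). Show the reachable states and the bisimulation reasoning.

Reachable graph of P (3 states):
  u0 = rec X. 0 + a.b.(0 + X) ⊢ --a--▸ u1
  u1 = b.(0 + (rec X. 0 + a.b.(0 + X))) ⊢ --b--▸ u2
  u2 = 0 + (rec X. 0 + a.b.(0 + X)) ⊢ --a--▸ u1
Reachable graph of Q (3 states):
  v0 = rec X. a.b.(0 + X) ⊢ --a--▸ v1
  v1 = b.(0 + (rec X. a.b.(0 + X))) ⊢ --b--▸ v2
  v2 = 0 + (rec X. a.b.(0 + X)) ⊢ --a--▸ v1
Bisimilarity quotient blocks:
  B0 = {u0, u2, v0, v2}
  B1 = {u1, v1}
u0 ∈ B0, v0 ∈ B0 → same block

P ~ Q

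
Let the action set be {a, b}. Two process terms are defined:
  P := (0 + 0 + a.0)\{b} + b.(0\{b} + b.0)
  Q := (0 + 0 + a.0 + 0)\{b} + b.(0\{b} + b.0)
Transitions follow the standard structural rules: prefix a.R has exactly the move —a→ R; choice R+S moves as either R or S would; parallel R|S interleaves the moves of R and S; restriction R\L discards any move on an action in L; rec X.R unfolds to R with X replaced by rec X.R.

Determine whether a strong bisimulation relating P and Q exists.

P ~ Q

Reachable graph of P (4 states):
  m0 = (0 + 0 + a.0)\{b} + b.(0\{b} + b.0) → --a--▸ m1, --b--▸ m2
  m1 = 0\{b} → stopped
  m2 = 0\{b} + b.0 → --b--▸ m3
  m3 = 0 → stopped
Reachable graph of Q (4 states):
  n0 = (0 + 0 + a.0 + 0)\{b} + b.(0\{b} + b.0) → --a--▸ n1, --b--▸ n2
  n1 = 0\{b} → stopped
  n2 = 0\{b} + b.0 → --b--▸ n3
  n3 = 0 → stopped
Partition-refinement fixed point:
  B0 = {m0, n0}
  B1 = {m2, n2}
  B2 = {m1, m3, n1, n3}
m0 ∈ B0, n0 ∈ B0 → same block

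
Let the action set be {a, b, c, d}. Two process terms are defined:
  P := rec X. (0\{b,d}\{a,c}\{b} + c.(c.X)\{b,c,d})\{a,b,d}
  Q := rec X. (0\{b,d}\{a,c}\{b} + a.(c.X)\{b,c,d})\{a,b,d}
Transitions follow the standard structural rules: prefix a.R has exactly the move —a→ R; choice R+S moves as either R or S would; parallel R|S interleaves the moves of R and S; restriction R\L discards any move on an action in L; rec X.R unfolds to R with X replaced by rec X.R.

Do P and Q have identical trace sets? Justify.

LTS(P): 2 reachable states
  m0 = rec X. (0\{b,d}\{a,c}\{b} + c.(c.X)\{b,c,d})\{a,b,d} | ··c··> m1
  m1 = (c.(rec X. (0\{b,d}\{a,c}\{b} + c.(c.X)\{b,c,d})\{a,b,d}))\{b,c,d}\{a,b,d} | ∅
LTS(Q): 1 reachable states
  n0 = rec X. (0\{b,d}\{a,c}\{b} + a.(c.X)\{b,c,d})\{a,b,d} | ∅
Trace ⟨c⟩ through P, begin at {m0}:
  after c @ step 1: {m1}
  ✓ P
Trace ⟨c⟩ through Q, begin at {n0}:
  after c @ step 1: ∅  — Q cannot continue

NO — witness ⟨c⟩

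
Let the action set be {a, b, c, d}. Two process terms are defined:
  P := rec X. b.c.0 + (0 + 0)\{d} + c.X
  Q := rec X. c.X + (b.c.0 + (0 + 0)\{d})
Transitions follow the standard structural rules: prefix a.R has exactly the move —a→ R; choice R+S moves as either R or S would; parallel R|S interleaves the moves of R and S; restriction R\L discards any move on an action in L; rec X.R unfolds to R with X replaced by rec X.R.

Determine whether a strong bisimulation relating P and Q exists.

P ~ Q

P's transition system — 3 states:
  m0 = rec X. b.c.0 + (0 + 0)\{d} + c.X :: =b=> m1, =c=> m0
  m1 = c.0 :: =c=> m2
  m2 = 0 :: (no moves)
Q's transition system — 3 states:
  n0 = rec X. c.X + (b.c.0 + (0 + 0)\{d}) :: =b=> n1, =c=> n0
  n1 = c.0 :: =c=> n2
  n2 = 0 :: (no moves)
Bisimilarity quotient blocks:
  B0 = {m0, n0}
  B1 = {m1, n1}
  B2 = {m2, n2}
m0 ∈ B0, n0 ∈ B0 → same block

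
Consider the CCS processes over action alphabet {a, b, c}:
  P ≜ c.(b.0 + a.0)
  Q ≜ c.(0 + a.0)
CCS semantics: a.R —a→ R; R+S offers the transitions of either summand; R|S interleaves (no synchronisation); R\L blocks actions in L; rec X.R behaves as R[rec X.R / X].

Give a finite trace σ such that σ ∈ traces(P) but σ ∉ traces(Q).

cb

LTS(P): 3 reachable states
  u0 = c.(b.0 + a.0) → -c-> u1
  u1 = b.0 + a.0 → -a-> u2, -b-> u2
  u2 = 0 → stopped
LTS(Q): 3 reachable states
  v0 = c.(0 + a.0) → -c-> v1
  v1 = 0 + a.0 → -a-> v2
  v2 = 0 → stopped
Run σ = ⟨cb⟩ on P: start {u0}
  [1] c ⇒ {u1}
  [2] b ⇒ {u2}
  P completes σ.
Run σ = ⟨cb⟩ on Q: start {v0}
  [1] c ⇒ {v1}
  [2] b ⇒ ∅ (Q stuck)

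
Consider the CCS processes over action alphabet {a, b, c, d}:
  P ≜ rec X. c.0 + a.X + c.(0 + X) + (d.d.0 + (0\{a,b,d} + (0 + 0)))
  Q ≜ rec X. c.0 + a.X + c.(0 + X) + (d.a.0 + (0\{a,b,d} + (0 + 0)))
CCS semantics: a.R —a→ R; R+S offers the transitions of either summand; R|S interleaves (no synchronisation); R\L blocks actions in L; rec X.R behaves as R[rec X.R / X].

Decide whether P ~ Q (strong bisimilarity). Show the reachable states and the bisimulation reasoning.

NO

P's transition system — 4 states:
  m0 = rec X. c.0 + a.X + c.(0 + X) + (d.d.0 + (0\{a,b,d} + (0 + 0))) ⊢ --a--▸ m0, --c--▸ m1, --c--▸ m2, --d--▸ m3
  m1 = 0 ⊢ (no moves)
  m2 = 0 + (rec X. c.0 + a.X + c.(0 + X) + (d.d.0 + (0\{a,b,d} + (0 + 0)))) ⊢ --a--▸ m0, --c--▸ m1, --c--▸ m2, --d--▸ m3
  m3 = d.0 ⊢ --d--▸ m1
Q's transition system — 4 states:
  n0 = rec X. c.0 + a.X + c.(0 + X) + (d.a.0 + (0\{a,b,d} + (0 + 0))) ⊢ --a--▸ n0, --c--▸ n1, --c--▸ n2, --d--▸ n3
  n1 = 0 ⊢ (no moves)
  n2 = 0 + (rec X. c.0 + a.X + c.(0 + X) + (d.a.0 + (0\{a,b,d} + (0 + 0)))) ⊢ --a--▸ n0, --c--▸ n1, --c--▸ n2, --d--▸ n3
  n3 = a.0 ⊢ --a--▸ n1
Partition-refinement fixed point:
  B0 = {m0, m2}
  B1 = {m3}
  B2 = {m1, n1}
  B3 = {n0, n2}
  B4 = {n3}
m0 ∈ B0, n0 ∈ B3 → different blocks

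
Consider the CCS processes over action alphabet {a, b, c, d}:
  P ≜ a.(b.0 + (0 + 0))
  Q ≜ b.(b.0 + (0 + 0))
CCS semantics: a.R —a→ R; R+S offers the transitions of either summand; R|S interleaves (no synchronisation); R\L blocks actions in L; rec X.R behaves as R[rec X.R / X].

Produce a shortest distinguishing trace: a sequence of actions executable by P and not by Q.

a

LTS(P): 3 reachable states
  m0 = a.(b.0 + (0 + 0)) has moves --a--▸ m1
  m1 = b.0 + (0 + 0) has moves --b--▸ m2
  m2 = 0 has moves (no moves)
LTS(Q): 3 reachable states
  n0 = b.(b.0 + (0 + 0)) has moves --b--▸ n1
  n1 = b.0 + (0 + 0) has moves --b--▸ n2
  n2 = 0 has moves (no moves)
Run σ = ⟨a⟩ on P: start {m0}
  step 1 (a): {m1}
  P completes σ.
Run σ = ⟨a⟩ on Q: start {n0}
  step 1 (a): ∅ (Q stuck)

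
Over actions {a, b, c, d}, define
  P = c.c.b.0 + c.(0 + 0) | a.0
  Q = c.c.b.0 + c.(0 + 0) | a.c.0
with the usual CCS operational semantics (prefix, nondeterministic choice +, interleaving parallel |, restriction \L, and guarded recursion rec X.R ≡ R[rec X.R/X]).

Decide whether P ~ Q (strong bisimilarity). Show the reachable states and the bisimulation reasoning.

P ≁ Q

P's transition system — 7 states:
  u0 = c.c.b.0 + c.(0 + 0) | a.0 | --a--▸ u1, --c--▸ u2, --c--▸ u3
  u1 = c.(0 + 0) | 0 | --c--▸ u4
  u2 = (0 + 0) | a.0 | --a--▸ u4
  u3 = c.b.0 | --c--▸ u5
  u4 = (0 + 0) | 0 | ·
  u5 = b.0 | --b--▸ u6
  u6 = 0 | ·
Q's transition system — 9 states:
  v0 = c.c.b.0 + c.(0 + 0) | a.c.0 | --a--▸ v1, --c--▸ v2, --c--▸ v3
  v1 = c.(0 + 0) | c.0 | --c--▸ v4, --c--▸ v5
  v2 = (0 + 0) | a.c.0 | --a--▸ v4
  v3 = c.b.0 | --c--▸ v6
  v4 = (0 + 0) | c.0 | --c--▸ v7
  v5 = c.(0 + 0) | 0 | --c--▸ v7
  v6 = b.0 | --b--▸ v8
  v7 = (0 + 0) | 0 | ·
  v8 = 0 | ·
Coarsest stable partition (strong bisimilarity classes):
  B0 = {u0}
  B1 = {u3, v3}
  B2 = {u5, v6}
  B3 = {u4, u6, v7, v8}
  B4 = {u1, v4, v5}
  B5 = {u2}
  B6 = {v0}
  B7 = {v1}
  B8 = {v2}
u0 ∈ B0, v0 ∈ B6 → different blocks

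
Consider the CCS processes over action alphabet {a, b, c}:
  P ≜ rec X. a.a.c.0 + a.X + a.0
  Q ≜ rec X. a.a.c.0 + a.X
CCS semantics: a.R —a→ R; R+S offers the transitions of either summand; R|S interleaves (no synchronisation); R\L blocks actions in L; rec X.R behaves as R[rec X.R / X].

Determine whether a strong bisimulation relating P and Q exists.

not bisimilar

Reachable graph of P (4 states):
  p0 = rec X. a.a.c.0 + a.X + a.0 :: ··a··> p0, ··a··> p1, ··a··> p2
  p1 = 0 :: ·
  p2 = a.c.0 :: ··a··> p3
  p3 = c.0 :: ··c··> p1
Reachable graph of Q (4 states):
  q0 = rec X. a.a.c.0 + a.X :: ··a··> q0, ··a··> q1
  q1 = a.c.0 :: ··a··> q2
  q2 = c.0 :: ··c··> q3
  q3 = 0 :: ·
Bisimilarity quotient blocks:
  B0 = {p0}
  B1 = {p1, q3}
  B2 = {p2, q1}
  B3 = {p3, q2}
  B4 = {q0}
p0 ∈ B0, q0 ∈ B4 → different blocks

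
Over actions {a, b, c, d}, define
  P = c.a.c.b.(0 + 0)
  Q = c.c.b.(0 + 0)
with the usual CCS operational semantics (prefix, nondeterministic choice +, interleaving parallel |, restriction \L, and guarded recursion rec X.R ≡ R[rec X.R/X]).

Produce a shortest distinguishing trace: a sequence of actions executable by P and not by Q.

Reachable graph of P (5 states):
  u0 = c.a.c.b.(0 + 0) :: =c=> u1
  u1 = a.c.b.(0 + 0) :: =a=> u2
  u2 = c.b.(0 + 0) :: =c=> u3
  u3 = b.(0 + 0) :: =b=> u4
  u4 = 0 + 0 :: deadlocked
Reachable graph of Q (4 states):
  v0 = c.c.b.(0 + 0) :: =c=> v1
  v1 = c.b.(0 + 0) :: =c=> v2
  v2 = b.(0 + 0) :: =b=> v3
  v3 = 0 + 0 :: deadlocked
Run σ = ⟨ca⟩ on P: start {u0}
  [1] c ⇒ {u1}
  [2] a ⇒ {u2}
  P completes σ.
Run σ = ⟨ca⟩ on Q: start {v0}
  [1] c ⇒ {v1}
  [2] a ⇒ ∅ (Q stuck)

ca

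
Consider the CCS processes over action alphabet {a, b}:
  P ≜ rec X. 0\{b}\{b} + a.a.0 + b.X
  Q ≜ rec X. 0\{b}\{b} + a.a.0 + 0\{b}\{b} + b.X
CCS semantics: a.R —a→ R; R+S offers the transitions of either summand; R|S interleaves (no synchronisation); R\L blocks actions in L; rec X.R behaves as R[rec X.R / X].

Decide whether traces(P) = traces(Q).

LTS(P): 3 reachable states
  u0 = rec X. 0\{b}\{b} + a.a.0 + b.X | ··a··> u1, ··b··> u0
  u1 = a.0 | ··a··> u2
  u2 = 0 | (no moves)
LTS(Q): 3 reachable states
  v0 = rec X. 0\{b}\{b} + a.a.0 + 0\{b}\{b} + b.X | ··a··> v1, ··b··> v0
  v1 = a.0 | ··a··> v2
  v2 = 0 | (no moves)
Coarsest stable partition (strong bisimilarity classes):
  B0 = {u0, v0}
  B1 = {u1, v1}
  B2 = {u2, v2}
u0 ∈ B0, v0 ∈ B0 → same block
Bisimilar ⇒ trace-equivalent.

traces(P) = traces(Q)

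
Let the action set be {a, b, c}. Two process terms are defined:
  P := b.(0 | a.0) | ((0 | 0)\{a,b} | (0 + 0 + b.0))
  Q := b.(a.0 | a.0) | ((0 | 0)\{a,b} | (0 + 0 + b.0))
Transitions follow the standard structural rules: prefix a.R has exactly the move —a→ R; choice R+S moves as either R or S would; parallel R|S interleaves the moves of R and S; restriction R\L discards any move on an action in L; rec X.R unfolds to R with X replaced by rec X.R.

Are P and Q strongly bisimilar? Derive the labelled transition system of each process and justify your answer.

NO

Reachable graph of P (6 states):
  u0 = b.(0 | a.0) | ((0 | 0)\{a,b} | (0 + 0 + b.0)) ⊢ ··b··> u1, ··b··> u2
  u1 = 0 | a.0 | ((0 | 0)\{a,b} | (0 + 0 + b.0)) ⊢ ··a··> u3, ··b··> u4
  u2 = b.(0 | a.0) | ((0 | 0)\{a,b} | 0) ⊢ ··b··> u4
  u3 = 0 | 0 | ((0 | 0)\{a,b} | (0 + 0 + b.0)) ⊢ ··b··> u5
  u4 = 0 | a.0 | ((0 | 0)\{a,b} | 0) ⊢ ··a··> u5
  u5 = 0 | 0 | ((0 | 0)\{a,b} | 0) ⊢ stopped
Reachable graph of Q (10 states):
  v0 = b.(a.0 | a.0) | ((0 | 0)\{a,b} | (0 + 0 + b.0)) ⊢ ··b··> v1, ··b··> v2
  v1 = a.0 | a.0 | ((0 | 0)\{a,b} | (0 + 0 + b.0)) ⊢ ··a··> v3, ··a··> v4, ··b··> v5
  v2 = b.(a.0 | a.0) | ((0 | 0)\{a,b} | 0) ⊢ ··b··> v5
  v3 = 0 | a.0 | ((0 | 0)\{a,b} | (0 + 0 + b.0)) ⊢ ··a··> v6, ··b··> v7
  v4 = a.0 | 0 | ((0 | 0)\{a,b} | (0 + 0 + b.0)) ⊢ ··a··> v6, ··b··> v8
  v5 = a.0 | a.0 | ((0 | 0)\{a,b} | 0) ⊢ ··a··> v7, ··a··> v8
  v6 = 0 | 0 | ((0 | 0)\{a,b} | (0 + 0 + b.0)) ⊢ ··b··> v9
  v7 = 0 | a.0 | ((0 | 0)\{a,b} | 0) ⊢ ··a··> v9
  v8 = a.0 | 0 | ((0 | 0)\{a,b} | 0) ⊢ ··a··> v9
  v9 = 0 | 0 | ((0 | 0)\{a,b} | 0) ⊢ stopped
Partition-refinement fixed point:
  B0 = {u0}
  B1 = {u1, v3, v4}
  B2 = {u4, v7, v8}
  B3 = {u5, v9}
  B4 = {u3, v6}
  B5 = {u2}
  B6 = {v0}
  B7 = {v2}
  B8 = {v5}
  B9 = {v1}
u0 ∈ B0, v0 ∈ B6 → different blocks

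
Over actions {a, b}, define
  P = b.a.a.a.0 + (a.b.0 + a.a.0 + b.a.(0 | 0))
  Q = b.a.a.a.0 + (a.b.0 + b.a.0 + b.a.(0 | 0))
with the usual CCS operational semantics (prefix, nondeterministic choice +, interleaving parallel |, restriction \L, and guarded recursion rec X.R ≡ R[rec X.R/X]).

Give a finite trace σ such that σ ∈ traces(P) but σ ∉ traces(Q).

aa

LTS(P): 8 reachable states
  m0 = b.a.a.a.0 + (a.b.0 + a.a.0 + b.a.(0 | 0)) has moves —a→ m1, —a→ m2, —b→ m3, —b→ m4
  m1 = a.0 has moves —a→ m5
  m2 = b.0 has moves —b→ m5
  m3 = a.(0 | 0) has moves —a→ m6
  m4 = a.a.a.0 has moves —a→ m7
  m5 = 0 has moves deadlocked
  m6 = 0 | 0 has moves deadlocked
  m7 = a.a.0 has moves —a→ m1
LTS(Q): 8 reachable states
  n0 = b.a.a.a.0 + (a.b.0 + b.a.0 + b.a.(0 | 0)) has moves —a→ n1, —b→ n2, —b→ n3, —b→ n4
  n1 = b.0 has moves —b→ n5
  n2 = a.(0 | 0) has moves —a→ n6
  n3 = a.0 has moves —a→ n5
  n4 = a.a.a.0 has moves —a→ n7
  n5 = 0 has moves deadlocked
  n6 = 0 | 0 has moves deadlocked
  n7 = a.a.0 has moves —a→ n3
Run σ = ⟨aa⟩ on P: start {m0}
  after a @ step 1: {m1, m2}
  after a @ step 2: {m5}
  — P admits the full trace.
Run σ = ⟨aa⟩ on Q: start {n0}
  after a @ step 1: {n1}
  after a @ step 2: ∅  — Q cannot continue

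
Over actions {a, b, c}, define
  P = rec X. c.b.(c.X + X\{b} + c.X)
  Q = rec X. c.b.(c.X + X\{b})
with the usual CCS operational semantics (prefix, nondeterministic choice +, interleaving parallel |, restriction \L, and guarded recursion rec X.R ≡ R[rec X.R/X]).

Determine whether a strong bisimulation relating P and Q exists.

LTS(P): 4 reachable states
  m0 = rec X. c.b.(c.X + X\{b} + c.X) :: -c-> m1
  m1 = b.(c.(rec X. c.b.(c.X + X\{b} + c.X)) + (rec X. c.b.(c.X + X\{b} + c.X))\{b} + c.(rec X. c.b.(c.X + X\{b} + c.X))) :: -b-> m2
  m2 = c.(rec X. c.b.(c.X + X\{b} + c.X)) + (rec X. c.b.(c.X + X\{b} + c.X))\{b} + c.(rec X. c.b.(c.X + X\{b} + c.X)) :: -c-> m0, -c-> m3
  m3 = (b.(c.(rec X. c.b.(c.X + X\{b} + c.X)) + (rec X. c.b.(c.X + X\{b} + c.X))\{b} + c.(rec X. c.b.(c.X + X\{b} + c.X))))\{b} :: stopped
LTS(Q): 4 reachable states
  n0 = rec X. c.b.(c.X + X\{b}) :: -c-> n1
  n1 = b.(c.(rec X. c.b.(c.X + X\{b})) + (rec X. c.b.(c.X + X\{b}))\{b}) :: -b-> n2
  n2 = c.(rec X. c.b.(c.X + X\{b})) + (rec X. c.b.(c.X + X\{b}))\{b} :: -c-> n0, -c-> n3
  n3 = (b.(c.(rec X. c.b.(c.X + X\{b})) + (rec X. c.b.(c.X + X\{b}))\{b}))\{b} :: stopped
Coarsest stable partition (strong bisimilarity classes):
  B0 = {m0, n0}
  B1 = {m1, n1}
  B2 = {m2, n2}
  B3 = {m3, n3}
m0 ∈ B0, n0 ∈ B0 → same block

P ~ Q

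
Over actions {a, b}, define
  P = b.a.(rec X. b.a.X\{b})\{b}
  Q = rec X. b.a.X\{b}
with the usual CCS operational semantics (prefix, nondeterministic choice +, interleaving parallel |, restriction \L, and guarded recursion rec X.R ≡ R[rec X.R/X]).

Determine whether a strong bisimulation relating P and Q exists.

LTS(P): 3 reachable states
  p0 = b.a.(rec X. b.a.X\{b})\{b} | =b=> p1
  p1 = a.(rec X. b.a.X\{b})\{b} | =a=> p2
  p2 = (rec X. b.a.X\{b})\{b} | ∅
LTS(Q): 3 reachable states
  q0 = rec X. b.a.X\{b} | =b=> q1
  q1 = a.(rec X. b.a.X\{b})\{b} | =a=> q2
  q2 = (rec X. b.a.X\{b})\{b} | ∅
Coarsest stable partition (strong bisimilarity classes):
  B0 = {p0, q0}
  B1 = {p1, q1}
  B2 = {p2, q2}
p0 ∈ B0, q0 ∈ B0 → same block

YES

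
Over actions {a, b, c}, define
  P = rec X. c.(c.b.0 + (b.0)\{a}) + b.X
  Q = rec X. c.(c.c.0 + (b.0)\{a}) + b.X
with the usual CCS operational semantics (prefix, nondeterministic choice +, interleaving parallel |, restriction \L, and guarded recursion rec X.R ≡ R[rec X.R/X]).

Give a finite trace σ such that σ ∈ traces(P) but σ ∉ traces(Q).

ccb

P's transition system — 5 states:
  s0 = rec X. c.(c.b.0 + (b.0)\{a}) + b.X :: =b=> s0, =c=> s1
  s1 = c.b.0 + (b.0)\{a} :: =b=> s2, =c=> s3
  s2 = 0\{a} :: stopped
  s3 = b.0 :: =b=> s4
  s4 = 0 :: stopped
Q's transition system — 5 states:
  t0 = rec X. c.(c.c.0 + (b.0)\{a}) + b.X :: =b=> t0, =c=> t1
  t1 = c.c.0 + (b.0)\{a} :: =b=> t2, =c=> t3
  t2 = 0\{a} :: stopped
  t3 = c.0 :: =c=> t4
  t4 = 0 :: stopped
Run σ = ⟨ccb⟩ on P: start {s0}
  step 1 (c): {s1}
  step 2 (c): {s3}
  step 3 (b): {s4}
  P completes σ.
Run σ = ⟨ccb⟩ on Q: start {t0}
  step 1 (c): {t1}
  step 2 (c): {t3}
  step 3 (b): ∅  — Q cannot continue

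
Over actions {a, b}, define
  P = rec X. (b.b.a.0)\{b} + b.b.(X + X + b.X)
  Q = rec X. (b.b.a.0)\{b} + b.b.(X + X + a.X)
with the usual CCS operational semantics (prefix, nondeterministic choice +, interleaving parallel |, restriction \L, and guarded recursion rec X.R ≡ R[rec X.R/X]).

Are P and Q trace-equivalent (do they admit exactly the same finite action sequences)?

Reachable graph of P (3 states):
  s0 = rec X. (b.b.a.0)\{b} + b.b.(X + X + b.X) ⊢ ··b··> s1
  s1 = b.((rec X. (b.b.a.0)\{b} + b.b.(X + X + b.X)) + (rec X. (b.b.a.0)\{b} + b.b.(X + X + b.X)) + b.(rec X. (b.b.a.0)\{b} + b.b.(X + X + b.X))) ⊢ ··b··> s2
  s2 = (rec X. (b.b.a.0)\{b} + b.b.(X + X + b.X)) + (rec X. (b.b.a.0)\{b} + b.b.(X + X + b.X)) + b.(rec X. (b.b.a.0)\{b} + b.b.(X + X + b.X)) ⊢ ··b··> s0, ··b··> s1
Reachable graph of Q (3 states):
  t0 = rec X. (b.b.a.0)\{b} + b.b.(X + X + a.X) ⊢ ··b··> t1
  t1 = b.((rec X. (b.b.a.0)\{b} + b.b.(X + X + a.X)) + (rec X. (b.b.a.0)\{b} + b.b.(X + X + a.X)) + a.(rec X. (b.b.a.0)\{b} + b.b.(X + X + a.X))) ⊢ ··b··> t2
  t2 = (rec X. (b.b.a.0)\{b} + b.b.(X + X + a.X)) + (rec X. (b.b.a.0)\{b} + b.b.(X + X + a.X)) + a.(rec X. (b.b.a.0)\{b} + b.b.(X + X + a.X)) ⊢ ··a··> t0, ··b··> t1
Trace ⟨bba⟩ through Q, begin at {t0}:
  [1] b ⇒ {t1}
  [2] b ⇒ {t2}
  [3] a ⇒ {t0}
  — Q admits the full trace.
Trace ⟨bba⟩ through P, begin at {s0}:
  [1] b ⇒ {s1}
  [2] b ⇒ {s2}
  [3] a ⇒ no successor for P

traces(P) ≠ traces(Q) — witness ⟨bba⟩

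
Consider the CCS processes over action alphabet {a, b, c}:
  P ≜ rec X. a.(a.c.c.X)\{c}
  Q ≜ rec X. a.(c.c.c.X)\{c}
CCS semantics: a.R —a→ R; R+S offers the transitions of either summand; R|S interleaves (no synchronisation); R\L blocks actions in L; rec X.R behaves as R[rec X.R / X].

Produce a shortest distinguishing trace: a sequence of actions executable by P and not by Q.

P's transition system — 3 states:
  s0 = rec X. a.(a.c.c.X)\{c} ⊢ ··a··> s1
  s1 = (a.c.c.(rec X. a.(a.c.c.X)\{c}))\{c} ⊢ ··a··> s2
  s2 = (c.c.(rec X. a.(a.c.c.X)\{c}))\{c} ⊢ deadlocked
Q's transition system — 2 states:
  t0 = rec X. a.(c.c.c.X)\{c} ⊢ ··a··> t1
  t1 = (c.c.c.(rec X. a.(c.c.c.X)\{c}))\{c} ⊢ deadlocked
Trace ⟨aa⟩ through P, begin at {s0}:
  step 1 (a): {s1}
  step 2 (a): {s2}
  ✓ P
Trace ⟨aa⟩ through Q, begin at {t0}:
  step 1 (a): {t1}
  step 2 (a): ∅ (Q stuck)

aa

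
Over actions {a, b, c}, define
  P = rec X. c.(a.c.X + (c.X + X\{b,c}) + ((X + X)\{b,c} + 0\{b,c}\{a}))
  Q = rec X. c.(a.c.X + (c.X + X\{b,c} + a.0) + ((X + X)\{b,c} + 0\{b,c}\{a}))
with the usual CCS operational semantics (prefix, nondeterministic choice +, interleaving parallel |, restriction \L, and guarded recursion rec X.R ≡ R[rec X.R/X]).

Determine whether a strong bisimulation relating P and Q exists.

NO

LTS(P): 3 reachable states
  s0 = rec X. c.(a.c.X + (c.X + X\{b,c}) + ((X + X)\{b,c} + 0\{b,c}\{a})) → —c→ s1
  s1 = a.c.(rec X. c.(a.c.X + (c.X + X\{b,c}) + ((X + X)\{b,c} + 0\{b,c}\{a}))) + (c.(rec X. c.(a.c.X + (c.X + X\{b,c}) + ((X + X)\{b,c} + 0\{b,c}\{a}))) + (rec X. c.(a.c.X + (c.X + X\{b,c}) + ((X + X)\{b,c} + 0\{b,c}\{a})))\{b,c}) + (((rec X. c.(a.c.X + (c.X + X\{b,c}) + ((X + X)\{b,c} + 0\{b,c}\{a}))) + (rec X. c.(a.c.X + (c.X + X\{b,c}) + ((X + X)\{b,c} + 0\{b,c}\{a}))))\{b,c} + 0\{b,c}\{a}) → —a→ s2, —c→ s0
  s2 = c.(rec X. c.(a.c.X + (c.X + X\{b,c}) + ((X + X)\{b,c} + 0\{b,c}\{a}))) → —c→ s0
LTS(Q): 4 reachable states
  t0 = rec X. c.(a.c.X + (c.X + X\{b,c} + a.0) + ((X + X)\{b,c} + 0\{b,c}\{a})) → —c→ t1
  t1 = a.c.(rec X. c.(a.c.X + (c.X + X\{b,c} + a.0) + ((X + X)\{b,c} + 0\{b,c}\{a}))) + (c.(rec X. c.(a.c.X + (c.X + X\{b,c} + a.0) + ((X + X)\{b,c} + 0\{b,c}\{a}))) + (rec X. c.(a.c.X + (c.X + X\{b,c} + a.0) + ((X + X)\{b,c} + 0\{b,c}\{a})))\{b,c} + a.0) + (((rec X. c.(a.c.X + (c.X + X\{b,c} + a.0) + ((X + X)\{b,c} + 0\{b,c}\{a}))) + (rec X. c.(a.c.X + (c.X + X\{b,c} + a.0) + ((X + X)\{b,c} + 0\{b,c}\{a}))))\{b,c} + 0\{b,c}\{a}) → —a→ t2, —a→ t3, —c→ t0
  t2 = 0 → stopped
  t3 = c.(rec X. c.(a.c.X + (c.X + X\{b,c} + a.0) + ((X + X)\{b,c} + 0\{b,c}\{a}))) → —c→ t0
Partition-refinement fixed point:
  B0 = {s0}
  B1 = {s1}
  B2 = {s2}
  B3 = {t0}
  B4 = {t1}
  B5 = {t2}
  B6 = {t3}
s0 ∈ B0, t0 ∈ B3 → different blocks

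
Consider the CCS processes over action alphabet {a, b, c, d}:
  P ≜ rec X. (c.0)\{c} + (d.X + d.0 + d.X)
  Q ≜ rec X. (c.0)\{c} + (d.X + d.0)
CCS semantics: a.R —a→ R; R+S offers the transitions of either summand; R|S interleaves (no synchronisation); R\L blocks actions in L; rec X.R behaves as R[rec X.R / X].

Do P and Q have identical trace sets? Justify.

YES

LTS(P): 2 reachable states
  s0 = rec X. (c.0)\{c} + (d.X + d.0 + d.X) :: -d-> s0, -d-> s1
  s1 = 0 :: deadlocked
LTS(Q): 2 reachable states
  t0 = rec X. (c.0)\{c} + (d.X + d.0) :: -d-> t0, -d-> t1
  t1 = 0 :: deadlocked
Bisimilarity quotient blocks:
  B0 = {s0, t0}
  B1 = {s1, t1}
s0 ∈ B0, t0 ∈ B0 → same block
Bisimilar ⇒ trace-equivalent.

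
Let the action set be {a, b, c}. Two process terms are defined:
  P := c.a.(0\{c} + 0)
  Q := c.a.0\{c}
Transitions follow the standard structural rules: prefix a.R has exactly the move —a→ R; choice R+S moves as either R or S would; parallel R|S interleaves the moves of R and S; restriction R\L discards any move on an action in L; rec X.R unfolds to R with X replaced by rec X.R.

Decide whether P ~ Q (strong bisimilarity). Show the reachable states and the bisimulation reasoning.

Reachable graph of P (3 states):
  s0 = c.a.(0\{c} + 0) :: -c-> s1
  s1 = a.(0\{c} + 0) :: -a-> s2
  s2 = 0\{c} + 0 :: ∅
Reachable graph of Q (3 states):
  t0 = c.a.0\{c} :: -c-> t1
  t1 = a.0\{c} :: -a-> t2
  t2 = 0\{c} :: ∅
Coarsest stable partition (strong bisimilarity classes):
  B0 = {s0, t0}
  B1 = {s1, t1}
  B2 = {s2, t2}
s0 ∈ B0, t0 ∈ B0 → same block

YES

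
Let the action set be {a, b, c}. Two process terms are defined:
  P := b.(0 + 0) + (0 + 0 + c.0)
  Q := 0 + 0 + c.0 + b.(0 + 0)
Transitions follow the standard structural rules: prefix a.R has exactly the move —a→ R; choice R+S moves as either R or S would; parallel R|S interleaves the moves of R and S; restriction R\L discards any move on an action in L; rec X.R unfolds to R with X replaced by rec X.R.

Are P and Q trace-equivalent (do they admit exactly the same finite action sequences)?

Reachable graph of P (3 states):
  p0 = b.(0 + 0) + (0 + 0 + c.0) ⊢ —b→ p1, —c→ p2
  p1 = 0 + 0 ⊢ ∅
  p2 = 0 ⊢ ∅
Reachable graph of Q (3 states):
  q0 = 0 + 0 + c.0 + b.(0 + 0) ⊢ —b→ q1, —c→ q2
  q1 = 0 + 0 ⊢ ∅
  q2 = 0 ⊢ ∅
Coarsest stable partition (strong bisimilarity classes):
  B0 = {p0, q0}
  B1 = {p1, p2, q1, q2}
p0 ∈ B0, q0 ∈ B0 → same block
Bisimilar ⇒ trace-equivalent.

trace-equivalent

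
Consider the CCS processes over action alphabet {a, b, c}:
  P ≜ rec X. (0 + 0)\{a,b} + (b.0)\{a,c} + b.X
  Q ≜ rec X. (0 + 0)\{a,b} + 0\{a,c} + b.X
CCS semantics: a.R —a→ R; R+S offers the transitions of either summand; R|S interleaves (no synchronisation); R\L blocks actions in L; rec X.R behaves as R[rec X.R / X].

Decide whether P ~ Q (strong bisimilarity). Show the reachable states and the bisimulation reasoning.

not bisimilar

Reachable graph of P (2 states):
  u0 = rec X. (0 + 0)\{a,b} + (b.0)\{a,c} + b.X ⊢ --b--▸ u0, --b--▸ u1
  u1 = 0\{a,c} ⊢ (no moves)
Reachable graph of Q (1 states):
  v0 = rec X. (0 + 0)\{a,b} + 0\{a,c} + b.X ⊢ --b--▸ v0
Partition-refinement fixed point:
  B0 = {u0}
  B1 = {u1}
  B2 = {v0}
u0 ∈ B0, v0 ∈ B2 → different blocks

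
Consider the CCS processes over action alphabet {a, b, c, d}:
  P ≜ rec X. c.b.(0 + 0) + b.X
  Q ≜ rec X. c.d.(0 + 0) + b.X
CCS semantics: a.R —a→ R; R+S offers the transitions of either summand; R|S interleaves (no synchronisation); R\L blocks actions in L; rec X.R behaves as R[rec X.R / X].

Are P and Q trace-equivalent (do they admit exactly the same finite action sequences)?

trace-distinct — witness ⟨cb⟩

Reachable graph of P (3 states):
  u0 = rec X. c.b.(0 + 0) + b.X :: —b→ u0, —c→ u1
  u1 = b.(0 + 0) :: —b→ u2
  u2 = 0 + 0 :: stopped
Reachable graph of Q (3 states):
  v0 = rec X. c.d.(0 + 0) + b.X :: —b→ v0, —c→ v1
  v1 = d.(0 + 0) :: —d→ v2
  v2 = 0 + 0 :: stopped
Executing cb from P (initial set {u0}):
  step 1 (c): {u1}
  step 2 (b): {u2}
  ✓ P
Executing cb from Q (initial set {v0}):
  step 1 (c): {v1}
  step 2 (b): ∅ (Q stuck)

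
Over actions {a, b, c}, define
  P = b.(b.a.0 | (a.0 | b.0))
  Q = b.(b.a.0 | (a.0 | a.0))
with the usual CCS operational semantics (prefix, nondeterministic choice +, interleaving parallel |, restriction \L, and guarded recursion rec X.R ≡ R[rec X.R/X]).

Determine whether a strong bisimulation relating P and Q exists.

Reachable graph of P (13 states):
  m0 = b.(b.a.0 | (a.0 | b.0)) :: -b-> m1
  m1 = b.a.0 | (a.0 | b.0) :: -a-> m2, -b-> m3, -b-> m4
  m2 = b.a.0 | (0 | b.0) :: -b-> m5, -b-> m6
  m3 = a.0 | (a.0 | b.0) :: -a-> m5, -a-> m7, -b-> m8
  m4 = b.a.0 | (a.0 | 0) :: -a-> m6, -b-> m8
  m5 = a.0 | (0 | b.0) :: -a-> m9, -b-> m10
  m6 = b.a.0 | (0 | 0) :: -b-> m10
  m7 = 0 | (a.0 | b.0) :: -a-> m9, -b-> m11
  m8 = a.0 | (a.0 | 0) :: -a-> m10, -a-> m11
  m9 = 0 | (0 | b.0) :: -b-> m12
  m10 = a.0 | (0 | 0) :: -a-> m12
  m11 = 0 | (a.0 | 0) :: -a-> m12
  m12 = 0 | (0 | 0) :: ∅
Reachable graph of Q (13 states):
  n0 = b.(b.a.0 | (a.0 | a.0)) :: -b-> n1
  n1 = b.a.0 | (a.0 | a.0) :: -a-> n2, -a-> n3, -b-> n4
  n2 = b.a.0 | (0 | a.0) :: -a-> n5, -b-> n6
  n3 = b.a.0 | (a.0 | 0) :: -a-> n5, -b-> n7
  n4 = a.0 | (a.0 | a.0) :: -a-> n6, -a-> n7, -a-> n8
  n5 = b.a.0 | (0 | 0) :: -b-> n9
  n6 = a.0 | (0 | a.0) :: -a-> n10, -a-> n9
  n7 = a.0 | (a.0 | 0) :: -a-> n11, -a-> n9
  n8 = 0 | (a.0 | a.0) :: -a-> n10, -a-> n11
  n9 = a.0 | (0 | 0) :: -a-> n12
  n10 = 0 | (0 | a.0) :: -a-> n12
  n11 = 0 | (a.0 | 0) :: -a-> n12
  n12 = 0 | (0 | 0) :: ∅
Partition-refinement fixed point:
  B0 = {m0}
  B1 = {m1}
  B2 = {m4, n2, n3}
  B3 = {m8, n6, n7, n8}
  B4 = {m10, m11, n10, n11, n9}
  B5 = {m12, n12}
  B6 = {m6, n5}
  B7 = {m2}
  B8 = {m5, m7}
  B9 = {m9}
  B10 = {m3}
  B11 = {n0}
  B12 = {n1}
  B13 = {n4}
m0 ∈ B0, n0 ∈ B11 → different blocks

P ≁ Q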